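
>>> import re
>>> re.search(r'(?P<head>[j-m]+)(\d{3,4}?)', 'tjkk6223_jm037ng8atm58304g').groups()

('jkk', '622')

The pattern matches one or more of a character in [j-m] (captured as 'head'); then 3 to 4 of a digit (lazy) (captured).
Lazy quantifiers expand one character at a time until the remainder of the pattern can match.
`search` walks the string left to right and returns the first match it finds.
The match spans [1:7] → 'jkk622'.
Captured: group 1 = 'jkk', group 2 = '622'.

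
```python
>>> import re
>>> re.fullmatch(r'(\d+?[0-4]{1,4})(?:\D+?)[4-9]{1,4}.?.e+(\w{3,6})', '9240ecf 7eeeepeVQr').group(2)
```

'peVQr'

This matches one or more of a digit (lazy), then 1 to 4 of a character in [0-4] (captured); then one or more of a non-digit (lazy) (non-capturing group); then 1 to 4 of a character in [4-9], then optionally any character, then any character; then one or more of a literal 'e'; then 3 to 6 of a word character (captured).
`re.fullmatch` is like wrapping the pattern in `^…$` (in single-line mode).
The match spans [0:18] → '9240ecf 7eeeepeVQr'.
Captured: group 1 = '9240', group 2 = 'peVQr'.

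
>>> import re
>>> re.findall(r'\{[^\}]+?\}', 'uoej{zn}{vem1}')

Matches: at [4:8] → '{zn}'; at [8:14] → '{vem1}'.
No capturing groups, so `findall` returns the 2 full match strings.

['{zn}', '{vem1}']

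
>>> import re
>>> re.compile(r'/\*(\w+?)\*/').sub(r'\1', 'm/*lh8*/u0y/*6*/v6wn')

`\1` in the replacement pulls in group 1's text for each match.

'mlh8u0y6v6wn'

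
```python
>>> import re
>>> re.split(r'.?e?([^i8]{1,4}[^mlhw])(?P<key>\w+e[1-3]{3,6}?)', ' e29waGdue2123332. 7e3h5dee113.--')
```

Pattern: optionally any character, then optionally the literal 'e'; then 1 to 4 of any character except [i8], then any character except [mlhw] (captured); then one or more of a word character, then a literal 'e', then 3 to 6 of a character in [1-3] (lazy) (captured as 'key').
Matches to split on: at [0:13] → ' e29waGdue212'; at [13:30] → '3332. 7e3h5dee113'.
Because the pattern has a capturing group, `split` also inserts each captured text between the pieces.

['', '29waG', 'due212', '', '332. ', '7e3h5dee113', '.--']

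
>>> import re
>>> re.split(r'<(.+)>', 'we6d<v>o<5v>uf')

Matches to split on: at [4:12] → '<v>o<5v>'.
The group in the pattern means `split` returns the separators' captures alongside the pieces.

['we6d', 'v>o<5v', 'uf']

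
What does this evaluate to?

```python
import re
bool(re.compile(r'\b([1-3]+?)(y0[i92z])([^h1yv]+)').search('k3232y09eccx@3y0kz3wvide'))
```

False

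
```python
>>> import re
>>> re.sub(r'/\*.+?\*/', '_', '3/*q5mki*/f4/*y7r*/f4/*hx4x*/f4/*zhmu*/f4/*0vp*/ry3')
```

'3_f4_f4_f4_f4_ry3'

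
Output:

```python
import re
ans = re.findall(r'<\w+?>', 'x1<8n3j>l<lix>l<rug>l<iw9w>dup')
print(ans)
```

['<8n3j>', '<lix>', '<rug>', '<iw9w>']

Walking the string: at [2:8] → '<8n3j>'; at [9:14] → '<lix>'; at [15:20] → '<rug>'; at [21:27] → '<iw9w>'.
With no groups in the pattern, `findall` gives back each whole match — 4 here.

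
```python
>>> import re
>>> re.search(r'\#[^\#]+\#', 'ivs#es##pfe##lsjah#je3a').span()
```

(3, 7)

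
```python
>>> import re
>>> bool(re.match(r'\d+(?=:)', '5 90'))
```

False

The positive lookaround only admits positions where the adjacent text matches; those characters stay outside the span.
`re.match` won't scan ahead — the pattern has to work from the very first character.
Here the string doesn't start with a match, so the call returns None, and `bool(None)` is False.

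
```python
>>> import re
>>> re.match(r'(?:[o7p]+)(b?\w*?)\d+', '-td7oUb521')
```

None

Pattern: one or more of one of [o7p] (non-capturing group); then optionally a literal 'b', then zero or more of a word character (lazy) (captured); then one or more of a digit.
With `match`, the pattern is implicitly anchored at the beginning.
Here the pattern fails at index 0, so the call returns None.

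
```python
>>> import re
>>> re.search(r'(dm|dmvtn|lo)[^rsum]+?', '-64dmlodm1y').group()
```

`re.search` scans for the first position where the pattern succeeds.
The match spans [3:6] → 'dml'.
Captured: group 1 = 'dm'.

'dml'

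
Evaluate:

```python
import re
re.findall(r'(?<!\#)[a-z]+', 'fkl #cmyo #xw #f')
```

['fkl', 'myo', 'w']

The negative lookaround is zero-width — it rules out positions where the adjacent text would match, without consuming anything.
Walking the string: at [0:3] → 'fkl'; at [6:9] → 'myo'; at [12:13] → 'w'.
`findall` yields the raw match text (3 of them) because the pattern has no groups.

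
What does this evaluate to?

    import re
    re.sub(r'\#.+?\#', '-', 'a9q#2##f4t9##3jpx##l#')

'a9q----'

Matches: at [3:6] → '#2#'; at [6:12] → '#f4t9#'; at [12:18] → '#3jpx#'; at [18:21] → '#l#'.
`sub` substitutes '-' at each match site.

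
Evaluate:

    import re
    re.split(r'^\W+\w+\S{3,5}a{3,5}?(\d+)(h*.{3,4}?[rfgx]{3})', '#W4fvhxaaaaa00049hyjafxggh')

['', '00049', 'hyjafxg', 'gh']

This matches anchored at the start of the string; then one or more of a non-word character; then one or more of a word character, then 3 to 5 of a non-whitespace character, then 3 to 5 of the literal 'a' (lazy); then one or more of a digit (captured); then zero or more of the literal 'h', then 3 to 4 of any character (lazy), then exactly 3 of one of [rfgx] (captured).
Matches to split on: at [0:24] → '#W4fvhxaaaaa00049hyjafxg'.
The group in the pattern means `split` returns the separators' captures alongside the pieces.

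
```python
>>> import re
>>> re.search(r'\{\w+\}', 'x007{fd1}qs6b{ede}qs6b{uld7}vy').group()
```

'{fd1}'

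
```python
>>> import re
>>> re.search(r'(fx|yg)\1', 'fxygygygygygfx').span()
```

A backreference is literal: `\1` must see the identical characters the first group matched.
The match spans [2:6] → 'ygyg'.

(2, 6)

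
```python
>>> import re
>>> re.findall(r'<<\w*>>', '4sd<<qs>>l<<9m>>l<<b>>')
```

['<<qs>>', '<<9m>>', '<<b>>']

Scanning left to right: at [3:9] → '<<qs>>'; at [10:16] → '<<9m>>'; at [17:22] → '<<b>>'.
With no groups in the pattern, `findall` gives back each whole match — 3 here.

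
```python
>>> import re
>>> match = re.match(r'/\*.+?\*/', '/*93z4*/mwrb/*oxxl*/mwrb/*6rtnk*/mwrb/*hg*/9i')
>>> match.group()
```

'/*93z4*/'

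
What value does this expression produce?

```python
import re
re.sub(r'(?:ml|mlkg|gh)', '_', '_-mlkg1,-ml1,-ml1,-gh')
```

'_-_kg1,-_1,-_1,-_'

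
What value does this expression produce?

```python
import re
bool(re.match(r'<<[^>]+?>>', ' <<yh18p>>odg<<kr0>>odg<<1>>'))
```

False

`match` is anchored at position 0; if the pattern doesn't fit there, it returns None.
Here position 0 doesn't satisfy it, so the call returns None, and `bool(None)` is False.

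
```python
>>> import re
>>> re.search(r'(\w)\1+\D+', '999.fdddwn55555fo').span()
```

(0, 10)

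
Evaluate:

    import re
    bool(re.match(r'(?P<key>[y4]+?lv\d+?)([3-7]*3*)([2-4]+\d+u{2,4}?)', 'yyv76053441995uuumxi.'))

False

The pattern matches one or more of one of [y4] (lazy), then the literal 'lv', then one or more of a digit (lazy) (captured as 'key'); then zero or more of a character in [3-7], then zero or more of the literal '3' (captured); then one or more of a character in [2-4], then one or more of a digit, then 2 to 4 of the literal 'u' (lazy) (captured).
`re.match` won't scan ahead — the pattern has to work from the very first character.
Here position 0 doesn't satisfy it, so the call returns None, and `bool(None)` is False.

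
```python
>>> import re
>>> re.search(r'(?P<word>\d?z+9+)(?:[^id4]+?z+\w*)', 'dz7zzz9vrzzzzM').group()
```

'7zzz9vrzzzzM'

The match spans [2:14] → '7zzz9vrzzzzM'.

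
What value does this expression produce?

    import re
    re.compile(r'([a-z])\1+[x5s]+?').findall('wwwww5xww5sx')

['w', 'w']

`\1` is not a pattern — it's the concrete string captured by group 1, re-applied verbatim.
Walking the string: at [0:6] match 'wwwww5', group 1 = 'w'; at [7:10] match 'ww5', group 1 = 'w'.
Because there's exactly one group, `findall` drops the full match and keeps group 1 from each hit.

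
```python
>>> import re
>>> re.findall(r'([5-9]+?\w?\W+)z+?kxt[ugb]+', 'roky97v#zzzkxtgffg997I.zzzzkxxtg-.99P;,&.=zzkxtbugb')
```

['97v#', '99P;,&.=']

The pattern matches one or more of a character in [5-9] (lazy), then optionally a word character, then one or more of a non-word character (captured); then one or more of a literal 'z' (lazy), then the literal 'kxt', then one or more of one of [ugb].
One capturing group, so `findall` returns just the captured substring from each match — 2 in all.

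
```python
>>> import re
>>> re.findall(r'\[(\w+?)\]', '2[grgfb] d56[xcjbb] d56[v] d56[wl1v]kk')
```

['grgfb', 'xcjbb', 'v', 'wl1v']

Walking the string: at [1:8] match '[grgfb]', group 1 = 'grgfb'; at [12:19] match '[xcjbb]', group 1 = 'xcjbb'; at [23:26] match '[v]', group 1 = 'v'; at [30:36] match '[wl1v]', group 1 = 'wl1v'.
With a single group, `findall` returns only what that group captured — 4 items.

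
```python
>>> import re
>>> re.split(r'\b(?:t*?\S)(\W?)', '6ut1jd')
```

The pattern matches a word boundary (`\b`, zero-width); then zero or more of the literal 't' (lazy), then a non-whitespace character (non-capturing group); then optionally a non-word character (captured).
`re.split` interleaves the captured-group text with the surrounding fragments.

['', '', 'ut1jd']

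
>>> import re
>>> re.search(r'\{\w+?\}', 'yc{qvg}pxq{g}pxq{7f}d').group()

Unlike `match`, `search` isn't anchored — it looks for the pattern anywhere in the string.
The match spans [2:7] → '{qvg}'.

'{qvg}'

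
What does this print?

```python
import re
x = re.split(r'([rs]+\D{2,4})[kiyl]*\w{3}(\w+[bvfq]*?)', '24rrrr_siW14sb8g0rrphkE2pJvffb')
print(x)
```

This matches one or more of one of [rs], then 2 to 4 of a non-digit (captured); then zero or more of one of [kiyl], then exactly 3 of a word character; then one or more of a word character, then zero or more of one of [bvfq] (lazy) (captured).
Matches to split on: at [2:30] → 'rrrr_siW14sb8g0rrphkE2pJvffb'.
With a capturing group present, the delimiter's captured portion is kept in the result list.

['24', 'rrrr_siW', 'b8g0rrphkE2pJvffb', '']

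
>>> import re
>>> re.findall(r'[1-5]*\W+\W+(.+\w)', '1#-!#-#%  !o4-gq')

['o4-gq']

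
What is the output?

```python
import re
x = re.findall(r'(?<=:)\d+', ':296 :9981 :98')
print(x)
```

['296', '9981', '98']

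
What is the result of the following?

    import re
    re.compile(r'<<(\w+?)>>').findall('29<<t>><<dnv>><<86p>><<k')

['t', 'dnv', '86p']

Walking the string: at [2:7] match '<<t>>', group 1 = 't'; at [7:14] match '<<dnv>>', group 1 = 'dnv'; at [14:21] match '<<86p>>', group 1 = '86p'.
One capturing group, so `findall` returns just the captured substring from each match — 3 in all.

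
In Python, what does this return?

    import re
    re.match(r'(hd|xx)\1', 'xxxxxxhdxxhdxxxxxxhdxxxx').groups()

`\1` is not a pattern — it's the concrete string captured by group 1, re-applied verbatim.
`re.match` only tries the pattern at the start of the string.
The match spans [0:4] → 'xxxx'.
Captured: group 1 = 'xx'.

('xx',)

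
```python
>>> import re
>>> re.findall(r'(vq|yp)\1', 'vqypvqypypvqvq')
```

['yp', 'vq']

After group 1 captures some text, `\1` only succeeds where that same text appears again.
Walking the string: at [6:10] match 'ypyp', group 1 = 'yp'; at [10:14] match 'vqvq', group 1 = 'vq'.
`findall` collects group 1 from each match (2 total).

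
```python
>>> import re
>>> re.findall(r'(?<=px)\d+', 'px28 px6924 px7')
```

['28', '6924', '7']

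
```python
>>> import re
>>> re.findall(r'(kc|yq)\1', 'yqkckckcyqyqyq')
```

['kc', 'yq']

`\1` is not a pattern — it's the concrete string captured by group 1, re-applied verbatim.
Matches: at [2:6] match 'kckc', group 1 = 'kc'; at [8:12] match 'yqyq', group 1 = 'yq'.
Because there's exactly one group, `findall` drops the full match and keeps group 1 from each hit.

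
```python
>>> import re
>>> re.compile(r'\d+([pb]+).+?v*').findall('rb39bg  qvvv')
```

['b']

This matches one or more of a digit; then one or more of one of [pb] (captured); then one or more of any character (lazy), then zero or more of the literal 'v'.
`findall` collects group 1 from the one match (1 total).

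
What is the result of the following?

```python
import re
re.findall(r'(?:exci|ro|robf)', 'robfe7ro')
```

['ro', 'ro']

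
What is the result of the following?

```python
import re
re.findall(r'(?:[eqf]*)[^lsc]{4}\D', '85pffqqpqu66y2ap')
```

['85pff', 'qqpqu', '66y2a']

The pattern matches zero or more of one of [eqf] (non-capturing group); then exactly 4 of any character except [lsc], then a non-digit.
Scanning left to right: at [0:5] → '85pff'; at [5:10] → 'qqpqu'; at [10:15] → '66y2a'.
Since nothing is captured, `findall` lists the 3 matched substrings directly.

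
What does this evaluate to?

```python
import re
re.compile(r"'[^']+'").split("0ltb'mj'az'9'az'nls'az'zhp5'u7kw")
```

Splitting on the pattern gives 5 pieces.

['0ltb', 'az', 'az', 'az', 'u7kw']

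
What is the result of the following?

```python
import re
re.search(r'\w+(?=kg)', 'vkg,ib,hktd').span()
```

(0, 1)

The positive lookaround only admits positions where the adjacent text matches; those characters stay outside the span.
`search` walks the string left to right and returns the first match it finds.
The match spans [0:1] → 'v'.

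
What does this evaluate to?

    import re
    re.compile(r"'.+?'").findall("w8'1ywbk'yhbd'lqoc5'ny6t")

No capturing groups, so `findall` returns the 2 full match strings.

["'1ywbk'", "'lqoc5'"]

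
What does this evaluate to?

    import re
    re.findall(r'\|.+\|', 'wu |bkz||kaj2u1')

['|bkz||']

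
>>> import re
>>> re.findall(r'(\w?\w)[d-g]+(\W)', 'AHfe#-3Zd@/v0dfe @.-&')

[('AH', '#'), ('3Z', '@'), ('v0', ' ')]

This matches optionally a word character, then a word character (captured); then one or more of a character in [d-g]; then a non-word character (captured).
Multiple groups make `findall` return tuples — one 2-tuple for each match.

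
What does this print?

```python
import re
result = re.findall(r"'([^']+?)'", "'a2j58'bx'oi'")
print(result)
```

['a2j58', 'oi']

Scanning left to right: at [0:7] match "'a2j58'", group 1 = 'a2j58'; at [9:13] match "'oi'", group 1 = 'oi'.
Because there's exactly one group, `findall` drops the full match and keeps group 1 from each hit.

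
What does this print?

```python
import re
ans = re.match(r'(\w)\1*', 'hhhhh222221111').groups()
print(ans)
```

The backreference `\1` re-matches whatever the first group consumed, character for character.
`match` is anchored at position 0; if the pattern doesn't fit there, it returns None.
The match spans [0:5] → 'hhhhh'.
Captured: group 1 = 'h'.

('h',)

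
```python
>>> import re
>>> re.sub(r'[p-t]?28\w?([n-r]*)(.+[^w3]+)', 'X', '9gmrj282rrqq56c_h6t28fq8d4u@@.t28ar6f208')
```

'9gmrjX'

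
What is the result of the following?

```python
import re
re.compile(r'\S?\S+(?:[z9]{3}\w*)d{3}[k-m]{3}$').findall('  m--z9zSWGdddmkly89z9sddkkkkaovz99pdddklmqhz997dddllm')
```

['m--z9zSWGdddmkly89z9sddkkkkaovz99pdddklmqhz997dddllm']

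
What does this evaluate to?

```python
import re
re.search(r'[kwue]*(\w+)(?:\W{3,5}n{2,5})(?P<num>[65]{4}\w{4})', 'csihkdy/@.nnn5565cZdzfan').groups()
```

The match spans [0:21] → 'csihkdy/@.nnn5565cZdz'.
Captured: group 1 = 'csihkdy', group 2 = '5565cZdz'.

('csihkdy', '5565cZdz')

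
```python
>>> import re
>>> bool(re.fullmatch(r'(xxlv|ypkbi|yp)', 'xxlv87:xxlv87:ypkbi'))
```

`re.fullmatch` requires the pattern to consume the entire string.
Here the string isn't matched end-to-end, so the call returns None, and `bool(None)` is False.

False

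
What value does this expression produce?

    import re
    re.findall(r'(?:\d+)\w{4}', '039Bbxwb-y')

['039Bbxw']

This matches one or more of a digit (non-capturing group); then exactly 4 of a word character.
Scanning left to right: at [0:7] → '039Bbxw'.
No capturing groups, so `findall` returns the 1 full match string.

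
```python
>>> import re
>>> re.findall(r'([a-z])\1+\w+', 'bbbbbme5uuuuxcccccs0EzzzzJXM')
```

['b']

A backreference is literal: `\1` must see the identical characters the first group matched.
Walking the string: at [0:28] match 'bbbbbme5uuuuxcccccs0EzzzzJXM', group 1 = 'b'.
Because there's exactly one group, `findall` drops the full match and keeps group 1 from the one hit.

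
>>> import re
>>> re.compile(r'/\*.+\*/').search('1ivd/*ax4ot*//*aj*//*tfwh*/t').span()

(4, 27)

The match spans [4:27] → '/*ax4ot*//*aj*//*tfwh*/'.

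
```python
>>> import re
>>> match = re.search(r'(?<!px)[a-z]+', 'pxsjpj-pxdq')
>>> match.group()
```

The negative lookaround is zero-width — it rules out positions where the adjacent text would match, without consuming anything.
`re.search` scans for the first position where the pattern succeeds.
The match spans [0:6] → 'pxsjpj'.

'pxsjpj'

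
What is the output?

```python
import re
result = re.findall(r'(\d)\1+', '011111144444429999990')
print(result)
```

['1', '4', '9']

`\1` has to match the exact text group 1 already captured.
Because there's exactly one group, `findall` drops the full match and keeps group 1 from each hit.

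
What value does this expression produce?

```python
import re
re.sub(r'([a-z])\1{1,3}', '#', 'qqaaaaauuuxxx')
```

'##a##'

The backreference `\1` re-matches whatever the first group consumed, character for character.
Matches: at [0:2] → 'qq'; at [2:6] → 'aaaa'; at [7:10] → 'uuu'; at [10:13] → 'xxx'.
Every occurrence is swapped for '#'.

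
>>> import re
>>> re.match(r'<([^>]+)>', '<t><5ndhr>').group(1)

't'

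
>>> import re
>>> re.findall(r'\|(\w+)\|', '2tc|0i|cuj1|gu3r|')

One capturing group, so `findall` returns just the captured substring from each match — 2 in all.

['0i', 'gu3r']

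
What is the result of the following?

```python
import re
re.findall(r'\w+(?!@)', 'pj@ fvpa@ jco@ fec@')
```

`(?!…)`/`(?<!…)` only lets a position through if the neighbouring text does NOT match; no characters are consumed.
Matches: at [0:1] → 'p'; at [4:7] → 'fvp'; at [10:12] → 'jc'; at [15:17] → 'fe'.
Since nothing is captured, `findall` lists the 4 matched substrings directly.

['p', 'fvp', 'jc', 'fe']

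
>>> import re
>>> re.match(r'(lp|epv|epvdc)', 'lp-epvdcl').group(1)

With `match`, the pattern is implicitly anchored at the beginning.
The match spans [0:2] → 'lp'.
Captured: group 1 = 'lp'.

'lp'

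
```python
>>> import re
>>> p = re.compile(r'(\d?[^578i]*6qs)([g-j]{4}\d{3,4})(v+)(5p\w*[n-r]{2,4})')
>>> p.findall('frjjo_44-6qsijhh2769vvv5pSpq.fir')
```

[('frjjo_44-6qs', 'ijhh2769', 'vvv', '5pSpq')]

This matches optionally a digit, then zero or more of any character except [578i], then the literal '6qs' (captured); then exactly 4 of a character in [g-j], then 3 to 4 of a digit (captured); then one or more of a literal 'v' (captured); then the literal '5p', then zero or more of a word character, then 2 to 4 of a character in [n-r] (captured).
Walking the string: at [0:28] match 'frjjo_44-6qsijhh2769vvv5pSpq', groups = ('frjjo_44-6qs', 'ijhh2769', 'vvv', '5pSpq').
With 4 capturing groups, `findall` returns a 4-tuple per match.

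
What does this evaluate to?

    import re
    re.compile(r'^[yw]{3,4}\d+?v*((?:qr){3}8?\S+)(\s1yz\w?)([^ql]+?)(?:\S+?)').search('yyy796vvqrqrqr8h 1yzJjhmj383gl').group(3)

'j'

The match spans [0:23] → 'yyy796vvqrqrqr8h 1yzJjh'.
Captured: group 1 = 'qrqrqr8h', group 2 = ' 1yzJ', group 3 = 'j'.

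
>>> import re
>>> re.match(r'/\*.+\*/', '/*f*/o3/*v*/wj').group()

`match` is anchored at position 0; if the pattern doesn't fit there, it returns None.
The match spans [0:12] → '/*f*/o3/*v*/'.

'/*f*/o3/*v*/'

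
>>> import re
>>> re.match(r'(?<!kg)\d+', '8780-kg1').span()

(0, 4)

`(?!…)`/`(?<!…)` only lets a position through if the neighbouring text does NOT match; no characters are consumed.
`re.match` only tries the pattern at the start of the string.
The match spans [0:4] → '8780'.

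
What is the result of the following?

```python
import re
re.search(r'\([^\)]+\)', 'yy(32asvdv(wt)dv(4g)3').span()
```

(2, 14)

The match spans [2:14] → '(32asvdv(wt)'.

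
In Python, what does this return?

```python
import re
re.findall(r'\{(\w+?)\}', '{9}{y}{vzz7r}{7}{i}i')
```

['9', 'y', 'vzz7r', '7', 'i']

Walking the string: at [0:3] match '{9}', group 1 = '9'; at [3:6] match '{y}', group 1 = 'y'; at [6:13] match '{vzz7r}', group 1 = 'vzz7r'; at [13:16] match '{7}', group 1 = '7'; at [16:19] match '{i}', group 1 = 'i'.
One capturing group, so `findall` returns just the captured substring from each match — 5 in all.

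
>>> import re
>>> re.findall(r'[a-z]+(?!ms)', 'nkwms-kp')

['nkwms', 'kp']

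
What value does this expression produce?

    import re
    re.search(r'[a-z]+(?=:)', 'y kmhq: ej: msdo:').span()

(2, 6)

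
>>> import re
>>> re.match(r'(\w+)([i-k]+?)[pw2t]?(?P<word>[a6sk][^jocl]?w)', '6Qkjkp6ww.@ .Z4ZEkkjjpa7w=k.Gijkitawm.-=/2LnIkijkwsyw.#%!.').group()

'6Qkjkp6ww'

Pattern: one or more of a word character (captured); then one or more of a character in [i-k] (lazy) (captured); then optionally one of [pw2t]; then one of [a6sk], then optionally any character except [jocl], then a literal 'w' (captured as 'word').
`match` is anchored at position 0; if the pattern doesn't fit there, it returns None.
The match spans [0:9] → '6Qkjkp6ww'.
Captured: group 1 = '6Qkj', group 2 = 'k', group 3 = '6ww'.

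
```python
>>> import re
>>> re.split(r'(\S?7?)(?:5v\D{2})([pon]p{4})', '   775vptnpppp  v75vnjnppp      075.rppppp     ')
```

['   ', '77', 'npppp', '  v75vnjnppp      075.rppppp     ']

This matches optionally a non-whitespace character, then optionally a literal '7' (captured); then the literal '5v', then exactly 2 of a non-digit (non-capturing group); then one of [pon], then exactly 4 of the literal 'p' (captured).
Matches to split on: at [3:14] → '775vptnpppp'.
With a capturing group present, the delimiter's captured portion is kept in the result list.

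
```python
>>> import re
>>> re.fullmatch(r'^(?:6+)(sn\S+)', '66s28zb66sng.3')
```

None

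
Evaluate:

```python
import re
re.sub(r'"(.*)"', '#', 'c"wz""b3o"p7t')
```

'c#p7t'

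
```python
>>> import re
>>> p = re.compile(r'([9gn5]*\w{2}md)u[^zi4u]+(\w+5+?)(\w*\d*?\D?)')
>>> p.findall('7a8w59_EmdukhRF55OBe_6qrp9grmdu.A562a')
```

[('59_Emd', '55', 'OBe_6qrp9grmdu.')]

Pattern: zero or more of one of [9gn5], then exactly 2 of a word character, then the literal 'md' (captured); then a literal 'u', then one or more of any character except [zi4u]; then one or more of a word character, then one or more of a literal '5' (lazy) (captured); then zero or more of a word character, then zero or more of a digit (lazy), then optionally a non-digit (captured).
Walking the string: at [4:32] match '59_EmdukhRF55OBe_6qrp9grmdu.', groups = ('59_Emd', '55', 'OBe_6qrp9grmdu.').
3 groups means the one result is a tuple of 3 captured strings — 1 here.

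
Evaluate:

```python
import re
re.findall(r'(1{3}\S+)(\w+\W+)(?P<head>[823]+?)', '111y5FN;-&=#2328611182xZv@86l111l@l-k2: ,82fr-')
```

[('111y5FN;-&=#2328611182xZv@86l111l@l-k', '2: ,', '8')]

This matches exactly 3 of the literal '1', then one or more of a non-whitespace character (captured); then one or more of a word character, then one or more of a non-word character (captured); then one or more of one of [823] (lazy) (captured as 'head').
A `+?`/`*?`/`{m,n}?` starts at its minimum and grows only as far as needed for what follows to match.
Walking the string: at [0:42] match '111y5FN;-&=#2328611182xZv@86l111l@l-k2: ,8', groups = ('111y5FN;-&=#2328611182xZv@86l111l@l-k', '2: ,', '8').
`findall` packs the 3 group values into a tuple for every match.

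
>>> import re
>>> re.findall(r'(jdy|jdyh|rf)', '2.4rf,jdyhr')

['rf', 'jdy']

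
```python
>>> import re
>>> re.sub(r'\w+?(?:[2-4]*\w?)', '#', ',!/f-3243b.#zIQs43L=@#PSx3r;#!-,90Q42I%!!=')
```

Pattern: one or more of a word character (lazy); then zero or more of a character in [2-4], then optionally a word character (non-capturing group).
With the lazy modifier that quantifier settles for the fewest repetitions that let the rest of the pattern succeed (the atoms after it are unaffected and can still be greedy).
Matches: at [3:4] → 'f'; at [5:10] → '3243b'; at [12:14] → 'zI'; at [14:16] → 'Qs'; at [16:19] → '43L'; ….
Every occurrence is swapped for '#'.

',!/#-#.####=@###;#!-,##%!!='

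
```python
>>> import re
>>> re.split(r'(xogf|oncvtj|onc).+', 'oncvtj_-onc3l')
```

`|` is ordered: at each position the engine commits to the first alternative that works.
Matches to split on: at [0:13] → 'oncvtj_-onc3l'.
`re.split` interleaves the captured-group text with the surrounding fragments.

['', 'oncvtj', '']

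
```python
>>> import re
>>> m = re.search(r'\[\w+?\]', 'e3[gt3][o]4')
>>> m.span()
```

`search` walks the string left to right and returns the first match it finds.
The match spans [2:7] → '[gt3]'.

(2, 7)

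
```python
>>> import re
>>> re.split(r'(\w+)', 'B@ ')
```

The group in the pattern means `split` returns the separators' captures alongside the pieces.

['', 'B', '@ ']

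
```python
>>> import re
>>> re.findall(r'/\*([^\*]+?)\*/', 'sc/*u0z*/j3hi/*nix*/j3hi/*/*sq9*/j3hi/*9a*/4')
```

With a single group, `findall` returns only what that group captured — 4 items.

['u0z', 'nix', 'sq9', '9a']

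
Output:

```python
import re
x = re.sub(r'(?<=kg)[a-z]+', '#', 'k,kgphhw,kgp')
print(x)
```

k,kg#,kg#

Lookahead/lookbehind check context without consuming it, so the matched span excludes the asserted characters.
Each match is replaced by '#'.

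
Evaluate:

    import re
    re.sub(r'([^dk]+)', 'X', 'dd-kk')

'ddXkk'

`sub` substitutes 'X' at each match site.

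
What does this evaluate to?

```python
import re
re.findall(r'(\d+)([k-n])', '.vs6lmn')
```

[('6', 'l')]

This matches one or more of a digit (captured); then a character in [k-n] (captured).
Matches: at [3:5] match '6l', groups = ('6', 'l').
Multiple groups make `findall` return tuples — one 2-tuple for the one match.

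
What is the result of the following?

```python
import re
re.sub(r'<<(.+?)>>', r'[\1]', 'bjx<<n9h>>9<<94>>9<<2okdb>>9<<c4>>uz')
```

A non-greedy quantifier consumes as few characters as it can — just enough that the remainder of the pattern still matches from where it stops; whatever follows it matches normally.
`\1` in the replacement pulls in group 1's text for each match.

'bjx[n9h]9[94]9[2okdb]9[c4]uz'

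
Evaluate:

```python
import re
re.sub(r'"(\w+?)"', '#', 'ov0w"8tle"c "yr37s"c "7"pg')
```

'ov0w#c #c #pg'

Matches: at [4:10] → '"8tle"'; at [12:19] → '"yr37s"'; at [21:24] → '"7"'.
Every occurrence is swapped for '#'.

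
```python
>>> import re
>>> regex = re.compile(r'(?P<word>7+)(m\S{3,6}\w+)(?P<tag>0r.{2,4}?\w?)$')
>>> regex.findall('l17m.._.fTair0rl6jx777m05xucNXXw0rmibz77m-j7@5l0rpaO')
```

This matches one or more of a literal '7' (captured as 'word'); then a literal 'm', then 3 to 6 of a non-whitespace character, then one or more of a word character (captured); then the literal '0r', then 2 to 4 of any character (lazy), then optionally a word character (captured as 'tag'); then anchored at the end.
3 groups means the one result is a tuple of 3 captured strings — 1 here.

[('77', 'm-j7@5l', '0rpaO')]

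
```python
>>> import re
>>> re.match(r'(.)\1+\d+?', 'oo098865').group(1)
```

'o'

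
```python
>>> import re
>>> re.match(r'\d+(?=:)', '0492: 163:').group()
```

Lookahead/lookbehind check context without consuming it, so the matched span excludes the asserted characters.
`match` is anchored at position 0; if the pattern doesn't fit there, it returns None.
The match spans [0:4] → '0492'.

'0492'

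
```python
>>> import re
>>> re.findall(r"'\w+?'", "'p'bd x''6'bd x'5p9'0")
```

["'p'", "'6'", "'5p9'"]

Matches: at [0:3] → "'p'"; at [8:11] → "'6'"; at [15:20] → "'5p9'".
`findall` yields the raw match text (3 of them) because the pattern has no groups.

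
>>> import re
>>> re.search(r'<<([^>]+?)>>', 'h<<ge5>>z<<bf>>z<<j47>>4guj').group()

'<<ge5>>'

Unlike `match`, `search` isn't anchored — it looks for the pattern anywhere in the string.
The match spans [1:8] → '<<ge5>>'.
Captured: group 1 = 'ge5'.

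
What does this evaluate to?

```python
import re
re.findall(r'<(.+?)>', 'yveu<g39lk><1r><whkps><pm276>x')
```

Matches: at [4:11] match '<g39lk>', group 1 = 'g39lk'; at [11:15] match '<1r>', group 1 = '1r'; at [15:22] match '<whkps>', group 1 = 'whkps'; at [22:29] match '<pm276>', group 1 = 'pm276'.
With a single group, `findall` returns only what that group captured — 4 items.

['g39lk', '1r', 'whkps', 'pm276']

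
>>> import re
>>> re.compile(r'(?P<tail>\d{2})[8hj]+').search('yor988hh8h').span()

(3, 10)

Pattern: exactly 2 of a digit (captured as 'tail'); then one or more of one of [8hj].
The match spans [3:10] → '988hh8h'.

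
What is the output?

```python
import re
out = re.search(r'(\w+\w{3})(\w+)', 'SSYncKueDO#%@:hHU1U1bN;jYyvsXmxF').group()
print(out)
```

SSYncKueDO

Pattern: one or more of a word character, then exactly 3 of a word character (captured); then one or more of a word character (captured).
`search` walks the string left to right and returns the first match it finds.
The match spans [0:10] → 'SSYncKueDO'.
Captured: group 1 = 'SSYncKueD', group 2 = 'O'.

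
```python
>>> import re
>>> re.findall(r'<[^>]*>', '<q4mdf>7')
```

['<q4mdf>']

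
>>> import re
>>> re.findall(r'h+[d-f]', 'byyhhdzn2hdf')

Pattern: one or more of a literal 'h'; then a character in [d-f].
With no groups in the pattern, `findall` gives back each whole match — 2 here.

['hhd', 'hd']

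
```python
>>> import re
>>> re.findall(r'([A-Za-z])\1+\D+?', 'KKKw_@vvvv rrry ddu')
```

After group 1 captures some text, `\1` only succeeds where that same text appears again.
One capturing group, so `findall` returns just the captured substring from each match — 4 in all.

['K', 'v', 'r', 'd']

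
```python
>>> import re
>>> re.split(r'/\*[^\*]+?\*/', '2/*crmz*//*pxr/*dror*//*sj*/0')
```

['2', '/*pxr', '', '0']

Matches to split on: at [1:9] → '/*crmz*/'; at [14:22] → '/*dror*/'; at [22:28] → '/*sj*/'.
Splitting on the pattern gives 4 pieces.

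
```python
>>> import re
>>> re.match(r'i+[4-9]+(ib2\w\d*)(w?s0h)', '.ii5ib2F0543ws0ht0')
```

`re.match` only tries the pattern at the start of the string.
Here position 0 doesn't satisfy it, so the call returns None.

None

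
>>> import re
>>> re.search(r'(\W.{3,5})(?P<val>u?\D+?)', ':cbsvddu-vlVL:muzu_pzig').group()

A non-greedy quantifier consumes as few characters as it can — just enough that the remainder of the pattern still matches from where it stops; whatever follows it matches normally.
The match spans [0:7] → ':cbsvdd'.

':cbsvdd'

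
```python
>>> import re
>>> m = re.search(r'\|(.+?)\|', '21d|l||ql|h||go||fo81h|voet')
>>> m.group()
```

'|l|'

With the lazy modifier that quantifier settles for the fewest repetitions that let the rest of the pattern succeed (the atoms after it are unaffected and can still be greedy).
The match spans [3:6] → '|l|'.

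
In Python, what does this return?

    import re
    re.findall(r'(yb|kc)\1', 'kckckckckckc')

['kc', 'kc', 'kc']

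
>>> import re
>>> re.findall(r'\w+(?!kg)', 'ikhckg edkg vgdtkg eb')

['ikhckg', 'edkg', 'vgdtkg', 'eb']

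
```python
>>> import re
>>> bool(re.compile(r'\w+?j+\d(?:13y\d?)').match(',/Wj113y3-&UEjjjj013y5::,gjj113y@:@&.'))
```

This matches one or more of a word character (lazy); then one or more of the literal 'j', then a digit; then the literal '13y', then optionally a digit (non-capturing group).
`match` is anchored at position 0; if the pattern doesn't fit there, it returns None.
Here position 0 doesn't satisfy it, so the call returns None, and `bool(None)` is False.

False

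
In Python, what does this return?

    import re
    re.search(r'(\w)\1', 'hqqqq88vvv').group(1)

'q'

A backreference is literal: `\1` must see the identical characters the first group matched.
`re.search` tries every starting position until one works.
The match spans [1:3] → 'qq'.
Captured: group 1 = 'q'.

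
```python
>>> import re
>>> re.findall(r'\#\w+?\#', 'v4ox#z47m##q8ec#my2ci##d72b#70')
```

Since nothing is captured, `findall` lists the 3 matched substrings directly.

['#z47m#', '#q8ec#', '#d72b#']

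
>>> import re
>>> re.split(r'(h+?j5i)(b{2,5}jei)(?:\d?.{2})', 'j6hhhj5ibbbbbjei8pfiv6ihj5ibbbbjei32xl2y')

['j6', 'hhhj5i', 'bbbbbjei', 'iv6i', 'hj5i', 'bbbbjei', 'l2y']

This matches one or more of the literal 'h' (lazy), then the literal 'j5i' (captured); then 2 to 5 of a literal 'b', then the literal 'jei' (captured); then optionally a digit, then exactly 2 of any character (non-capturing group).
Matches to split on: at [2:19] → 'hhhj5ibbbbbjei8pf'; at [23:37] → 'hj5ibbbbjei32x'.
The group in the pattern means `split` returns the separators' captures alongside the pieces.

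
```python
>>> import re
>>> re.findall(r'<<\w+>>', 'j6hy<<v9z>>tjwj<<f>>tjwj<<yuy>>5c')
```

Walking the string: at [4:11] → '<<v9z>>'; at [15:20] → '<<f>>'; at [24:31] → '<<yuy>>'.
`findall` yields the raw match text (3 of them) because the pattern has no groups.

['<<v9z>>', '<<f>>', '<<yuy>>']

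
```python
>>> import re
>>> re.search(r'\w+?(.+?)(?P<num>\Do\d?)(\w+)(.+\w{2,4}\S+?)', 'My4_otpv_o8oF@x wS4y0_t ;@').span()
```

The match spans [0:23] → 'My4_otpv_o8oF@x wS4y0_t'.

(0, 23)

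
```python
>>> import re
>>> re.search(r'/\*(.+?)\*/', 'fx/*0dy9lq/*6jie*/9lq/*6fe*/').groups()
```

('0dy9lq/*6jie',)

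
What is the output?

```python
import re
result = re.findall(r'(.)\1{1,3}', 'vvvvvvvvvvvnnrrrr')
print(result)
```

After group 1 captures some text, `\1` only succeeds where that same text appears again.
Walking the string: at [0:4] match 'vvvv', group 1 = 'v'; at [4:8] match 'vvvv', group 1 = 'v'; at [8:11] match 'vvv', group 1 = 'v'; at [11:13] match 'nn', group 1 = 'n'; at [13:17] match 'rrrr', group 1 = 'r'.
One capturing group, so `findall` returns just the captured substring from each match — 5 in all.

['v', 'v', 'v', 'n', 'r']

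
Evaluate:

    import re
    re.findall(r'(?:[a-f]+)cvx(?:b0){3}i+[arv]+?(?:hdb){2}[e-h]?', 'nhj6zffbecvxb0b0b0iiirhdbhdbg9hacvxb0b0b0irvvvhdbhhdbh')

The pattern matches one or more of a character in [a-f] (non-capturing group); then the literal 'cvx', then the literal 'b0' repeated 3 times, then one or more of the literal 'i'; then one or more of one of [arv] (lazy), then the literal 'hdb' repeated 2 times, then optionally a character in [e-h].
No capturing groups, so `findall` returns the 1 full match string.

['ffbecvxb0b0b0iiirhdbhdbg']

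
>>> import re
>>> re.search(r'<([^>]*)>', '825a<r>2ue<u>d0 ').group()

The match spans [4:7] → '<r>'.

'<r>'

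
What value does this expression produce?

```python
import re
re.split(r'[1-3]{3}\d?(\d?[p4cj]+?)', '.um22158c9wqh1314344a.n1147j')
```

This matches exactly 3 of a character in [1-3], then optionally a digit; then optionally a digit, then one or more of one of [p4cj] (lazy) (captured).
Because the quantifier is non-greedy, it stops expanding at the earliest point where the rest of the pattern can succeed.
Matches to split on: at [3:9] → '22158c'; at [13:19] → '131434'.
Because the pattern has a capturing group, `split` also inserts each captured text between the pieces.

['.um', '8c', '9wqh', '34', '4a.n1147j']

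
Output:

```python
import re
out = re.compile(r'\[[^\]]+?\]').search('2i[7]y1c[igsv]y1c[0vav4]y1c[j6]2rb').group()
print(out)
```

[7]

The match spans [2:5] → '[7]'.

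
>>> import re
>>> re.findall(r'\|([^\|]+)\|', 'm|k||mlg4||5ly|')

['k', 'mlg4', '5ly']

Walking the string: at [1:4] match '|k|', group 1 = 'k'; at [4:10] match '|mlg4|', group 1 = 'mlg4'; at [10:15] match '|5ly|', group 1 = '5ly'.
One capturing group, so `findall` returns just the captured substring from each match — 3 in all.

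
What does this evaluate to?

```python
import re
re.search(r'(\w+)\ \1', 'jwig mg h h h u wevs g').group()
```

`\1` has to match the exact text group 1 already captured.
`search` walks the string left to right and returns the first match it finds.
The match spans [8:11] → 'h h'.
Captured: group 1 = 'h'.

'h h'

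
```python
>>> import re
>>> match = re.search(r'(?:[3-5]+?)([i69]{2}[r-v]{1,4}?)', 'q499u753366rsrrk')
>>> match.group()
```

This matches one or more of a character in [3-5] (lazy) (non-capturing group); then exactly 2 of one of [i69], then 1 to 4 of a character in [r-v] (lazy) (captured).
Unlike `match`, `search` isn't anchored — it looks for the pattern anywhere in the string.
The match spans [1:5] → '499u'.
Captured: group 1 = '99u'.

'499u'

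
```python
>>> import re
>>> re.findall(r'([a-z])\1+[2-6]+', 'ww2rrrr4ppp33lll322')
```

`\1` is not a pattern — it's the concrete string captured by group 1, re-applied verbatim.
Scanning left to right: at [0:3] match 'ww2', group 1 = 'w'; at [3:8] match 'rrrr4', group 1 = 'r'; at [8:13] match 'ppp33', group 1 = 'p'; at [13:19] match 'lll322', group 1 = 'l'.
Because there's exactly one group, `findall` drops the full match and keeps group 1 from each hit.

['w', 'r', 'p', 'l']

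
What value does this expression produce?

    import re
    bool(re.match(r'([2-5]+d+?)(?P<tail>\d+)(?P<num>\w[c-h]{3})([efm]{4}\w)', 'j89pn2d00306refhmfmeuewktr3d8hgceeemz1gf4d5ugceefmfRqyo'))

False

This matches one or more of a character in [2-5], then one or more of a literal 'd' (lazy) (captured); then one or more of a digit (captured as 'tail'); then a word character, then exactly 3 of a character in [c-h] (captured as 'num'); then exactly 4 of one of [efm], then a word character (captured).
With `match`, the pattern is implicitly anchored at the beginning.
Here the string doesn't start with a match, so the call returns None, and `bool(None)` is False.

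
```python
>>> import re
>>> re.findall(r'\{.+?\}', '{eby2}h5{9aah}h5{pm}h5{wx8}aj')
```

A non-greedy quantifier consumes as few characters as it can — just enough that the remainder of the pattern still matches from where it stops; whatever follows it matches normally.
Matches: at [0:6] → '{eby2}'; at [8:14] → '{9aah}'; at [16:20] → '{pm}'; at [22:27] → '{wx8}'.
`findall` yields the raw match text (4 of them) because the pattern has no groups.

['{eby2}', '{9aah}', '{pm}', '{wx8}']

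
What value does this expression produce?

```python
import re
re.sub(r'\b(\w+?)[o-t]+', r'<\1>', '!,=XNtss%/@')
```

This matches a word boundary (`\b`, zero-width); then one or more of a word character (lazy) (captured); then one or more of a character in [o-t].
Matches: at [3:8] → 'XNtss'.
`\1` in the replacement pulls in group 1's text for each match.

'!,=<XN>%/@'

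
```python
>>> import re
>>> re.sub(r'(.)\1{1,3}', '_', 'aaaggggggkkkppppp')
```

The backreference `\1` re-matches whatever the first group consumed, character for character.
Matches: at [0:3] → 'aaa'; at [3:7] → 'gggg'; at [7:9] → 'gg'; at [9:12] → 'kkk'; at [12:16] → 'pppp'.
Every occurrence is swapped for '_'.

'_____p'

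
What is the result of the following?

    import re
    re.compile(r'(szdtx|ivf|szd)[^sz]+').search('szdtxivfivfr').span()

The match spans [0:12] → 'szdtxivfivfr'.

(0, 12)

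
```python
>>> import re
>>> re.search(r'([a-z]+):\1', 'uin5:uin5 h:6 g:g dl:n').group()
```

'g:g'

The backreference `\1` re-matches whatever the first group consumed, character for character.
The match spans [14:17] → 'g:g'.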